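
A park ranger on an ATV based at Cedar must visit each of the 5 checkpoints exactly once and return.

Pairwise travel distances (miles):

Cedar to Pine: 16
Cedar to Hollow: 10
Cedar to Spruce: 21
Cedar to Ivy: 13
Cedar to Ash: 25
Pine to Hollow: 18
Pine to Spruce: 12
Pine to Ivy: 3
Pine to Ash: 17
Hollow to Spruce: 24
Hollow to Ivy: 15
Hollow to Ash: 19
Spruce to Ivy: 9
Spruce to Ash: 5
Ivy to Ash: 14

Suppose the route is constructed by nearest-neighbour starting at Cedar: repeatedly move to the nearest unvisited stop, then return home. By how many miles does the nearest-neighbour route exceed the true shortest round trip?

8 miles longer than the optimal tour.

Cedar: Hollow=10, Ivy=13, Pine=16, Spruce=21, Ash=25 ⇒ Hollow
Hollow: Ivy=15, Pine=18, Ash=19, Spruce=24 ⇒ Ivy
Ivy: Pine=3, Spruce=9, Ash=14 ⇒ Pine
Pine: Spruce=12, Ash=17 ⇒ Spruce
Spruce: Ash=5 ⇒ Ash
NN route Cedar → Hollow → Ivy → Pine → Spruce → Ash → Cedar costs 70.
Optimal: Cedar → Pine → Ivy → Spruce → Ash → Hollow → Cedar costs 62 (by enumerating all 60 distinct tours).
Excess = 70 − 62 = 8.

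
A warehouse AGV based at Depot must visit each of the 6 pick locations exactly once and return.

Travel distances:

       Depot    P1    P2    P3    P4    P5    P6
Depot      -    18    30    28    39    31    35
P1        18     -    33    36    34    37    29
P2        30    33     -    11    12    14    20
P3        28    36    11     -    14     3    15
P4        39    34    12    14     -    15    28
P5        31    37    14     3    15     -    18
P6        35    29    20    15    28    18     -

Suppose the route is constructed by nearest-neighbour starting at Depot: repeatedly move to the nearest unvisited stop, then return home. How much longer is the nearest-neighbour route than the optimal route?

Depot: P1=18, P3=28, P2=30, P5=31, P6=35, P4=39 ⇒ P1
P1: P6=29, P2=33, P4=34, P3=36, P5=37 ⇒ P6
P6: P3=15, P5=18, P2=20, P4=28 ⇒ P3
P3: P5=3, P2=11, P4=14 ⇒ P5
P5: P2=14, P4=15 ⇒ P2
P2: P4=12 ⇒ P4
NN route Depot → P1 → P6 → P3 → P5 → P2 → P4 → Depot costs 130.
Optimal: Depot → P1 → P6 → P3 → P5 → P4 → P2 → Depot costs 122 (by enumerating all 360 distinct tours).
Excess = 130 − 122 = 8.

8 longer than the optimal tour.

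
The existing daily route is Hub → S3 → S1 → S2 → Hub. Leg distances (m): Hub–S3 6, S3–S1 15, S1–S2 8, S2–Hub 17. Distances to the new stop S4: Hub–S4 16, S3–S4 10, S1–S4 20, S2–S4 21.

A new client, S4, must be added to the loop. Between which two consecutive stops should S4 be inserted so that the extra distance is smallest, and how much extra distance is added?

+15 m — insert S4 between S3 and S1.

Insertion cost between consecutive stops i–j is d(i,S4) + d(S4,j) − d(i,j):
  between Hub and S3: 16 + 10 − 6 = 20
  between S3 and S1: 10 + 20 − 15 = 15
  between S1 and S2: 20 + 21 − 8 = 33
  between S2 and Hub: 21 + 16 − 17 = 20
Cheapest insertion is between S3 and S1, adding 15.
New total = 46 + 15 = 61.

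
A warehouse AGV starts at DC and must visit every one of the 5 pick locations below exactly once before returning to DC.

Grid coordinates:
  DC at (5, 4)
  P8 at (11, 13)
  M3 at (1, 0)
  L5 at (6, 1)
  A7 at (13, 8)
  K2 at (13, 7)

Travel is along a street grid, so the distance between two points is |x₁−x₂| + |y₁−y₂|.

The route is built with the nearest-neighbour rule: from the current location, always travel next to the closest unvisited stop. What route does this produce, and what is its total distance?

At DC the remaining stops are L5 4, M3 8, K2 11, A7 12, P8 15; go to L5.
At L5 the remaining stops are M3 6, K2 13, A7 14, P8 17; go to M3.
At M3 the remaining stops are K2 19, A7 20, P8 23; go to K2.
At K2 the remaining stops are A7 1, P8 8; go to A7.
At A7 the remaining stops are P8 7; go to P8.
Return P8→DC: 15.
Total = 4 + 6 + 19 + 1 + 7 + 15 = 52.

52 along DC → L5 → M3 → K2 → A7 → P8 → DC.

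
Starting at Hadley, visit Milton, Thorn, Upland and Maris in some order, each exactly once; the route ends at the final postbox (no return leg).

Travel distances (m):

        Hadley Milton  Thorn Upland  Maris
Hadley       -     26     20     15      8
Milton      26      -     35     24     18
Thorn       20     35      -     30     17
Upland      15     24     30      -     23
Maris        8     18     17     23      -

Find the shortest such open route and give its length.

There are 4! = 24 possible orderings.
Hadley → Milton → Thorn → Upland → Maris: 26+35+30+23 = 114
Hadley → Milton → Thorn → Maris → Upland: 26+35+17+23 = 101
Hadley → Milton → Upland → Thorn → Maris: 26+24+30+17 = 97
Hadley → Milton → Upland → Maris → Thorn: 26+24+23+17 = 90
Hadley → Milton → Maris → Thorn → Upland: 26+18+17+30 = 91
Hadley → Milton → Maris → Upland → Thorn: 26+18+23+30 = 97
Hadley → Thorn → Milton → Upland → Maris: 20+35+24+23 = 102
Hadley → Thorn → Milton → Maris → Upland: 20+35+18+23 = 96
Hadley → Thorn → Upland → Milton → Maris: 20+30+24+18 = 92
Hadley → Thorn → Upland → Maris → Milton: 20+30+23+18 = 91
Hadley → Thorn → Maris → Milton → Upland: 20+17+18+24 = 79
Hadley → Thorn → Maris → Upland → Milton: 20+17+23+24 = 84
Hadley → Upland → Milton → Thorn → Maris: 15+24+35+17 = 91
Hadley → Upland → Milton → Maris → Thorn: 15+24+18+17 = 74
… (10 more)
The minimum is 74.
One shortest path: Hadley → Upland → Milton → Maris → Thorn.

Minimum one-way distance = 74 m.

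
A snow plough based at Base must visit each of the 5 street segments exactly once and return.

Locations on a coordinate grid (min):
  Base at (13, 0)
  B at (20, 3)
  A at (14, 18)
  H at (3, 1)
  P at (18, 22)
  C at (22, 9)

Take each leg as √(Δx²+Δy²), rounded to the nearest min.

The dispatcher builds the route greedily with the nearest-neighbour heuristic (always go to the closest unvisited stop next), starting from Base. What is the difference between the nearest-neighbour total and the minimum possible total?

Base: B=8, H=10, C=13, A=18, P=23 ⇒ B
B: C=6, A=16, H=17, P=19 ⇒ C
C: A=12, P=14, H=21 ⇒ A
A: P=6, H=20 ⇒ P
P: H=26 ⇒ H
NN route Base → B → C → A → P → H → Base costs 68.
Optimal: Base → B → C → P → A → H → Base costs 64 (by enumerating all 60 distinct tours).
Excess = 68 − 64 = 4.

The nearest-neighbour route is 4 min longer than optimal.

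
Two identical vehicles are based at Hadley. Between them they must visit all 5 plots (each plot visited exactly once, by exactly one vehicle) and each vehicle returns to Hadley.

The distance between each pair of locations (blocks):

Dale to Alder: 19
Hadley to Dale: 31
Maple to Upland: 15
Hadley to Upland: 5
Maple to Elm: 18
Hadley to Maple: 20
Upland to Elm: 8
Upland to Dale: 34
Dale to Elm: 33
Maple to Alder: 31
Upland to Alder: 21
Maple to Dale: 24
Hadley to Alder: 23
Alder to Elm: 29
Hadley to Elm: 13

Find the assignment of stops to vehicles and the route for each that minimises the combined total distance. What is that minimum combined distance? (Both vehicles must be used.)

There are 2^4 − 1 = 15 ways to divide the 5 stops into two non-empty groups. For each, the best each vehicle can do is its own shortest tour through its group:
  {Maple} + {Upland, Dale, Alder, Elm}: 40 + 88 = 128
  {Upland} + {Maple, Dale, Alder, Elm}: 10 + 97 = 107
  {Maple, Upland} + {Dale, Alder, Elm}: 40 + 88 = 128
  {Dale} + {Maple, Upland, Alder, Elm}: 62 + 85 = 147
  {Maple, Dale} + {Upland, Alder, Elm}: 75 + 65 = 140
  {Upland, Dale} + {Maple, Alder, Elm}: 70 + 85 = 155
  … (15 splits in total)
Best: vehicle 1 Hadley → Upland → Hadley = 10; vehicle 2 Hadley → Alder → Dale → Maple → Elm → Hadley = 97; combined 107.

107 blocks — the smallest possible combined total.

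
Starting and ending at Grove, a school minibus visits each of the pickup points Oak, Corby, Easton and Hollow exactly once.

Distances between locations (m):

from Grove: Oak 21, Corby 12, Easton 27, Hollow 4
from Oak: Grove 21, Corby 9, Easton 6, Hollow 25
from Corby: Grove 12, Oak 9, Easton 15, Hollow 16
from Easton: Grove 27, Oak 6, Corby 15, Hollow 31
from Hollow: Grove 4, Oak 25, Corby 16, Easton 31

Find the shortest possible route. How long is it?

There are 12 distinct closed tours to check (reversals are equivalent).
Grove-Oak-Corby-Easton-Hollow-Grove: 21+9+15+31+4 = 80
Grove-Oak-Corby-Hollow-Easton-Grove: 21+9+16+31+27 = 104
Grove-Oak-Easton-Corby-Hollow-Grove: 21+6+15+16+4 = 62
Grove-Oak-Easton-Hollow-Corby-Grove: 21+6+31+16+12 = 86
Grove-Oak-Hollow-Corby-Easton-Grove: 21+25+16+15+27 = 104
Grove-Oak-Hollow-Easton-Corby-Grove: 21+25+31+15+12 = 104
Grove-Corby-Oak-Easton-Hollow-Grove: 12+9+6+31+4 = 62
Grove-Corby-Oak-Hollow-Easton-Grove: 12+9+25+31+27 = 104
Grove-Corby-Easton-Oak-Hollow-Grove: 12+15+6+25+4 = 62
Grove-Corby-Hollow-Oak-Easton-Grove: 12+16+25+6+27 = 86
Grove-Easton-Oak-Corby-Hollow-Grove: 27+6+9+16+4 = 62
Grove-Easton-Corby-Oak-Hollow-Grove: 27+15+9+25+4 = 80
The minimum is 62.
One optimal route: Grove → Oak → Easton → Corby → Hollow → Grove (or its reverse).

Minimum total distance: 62 m.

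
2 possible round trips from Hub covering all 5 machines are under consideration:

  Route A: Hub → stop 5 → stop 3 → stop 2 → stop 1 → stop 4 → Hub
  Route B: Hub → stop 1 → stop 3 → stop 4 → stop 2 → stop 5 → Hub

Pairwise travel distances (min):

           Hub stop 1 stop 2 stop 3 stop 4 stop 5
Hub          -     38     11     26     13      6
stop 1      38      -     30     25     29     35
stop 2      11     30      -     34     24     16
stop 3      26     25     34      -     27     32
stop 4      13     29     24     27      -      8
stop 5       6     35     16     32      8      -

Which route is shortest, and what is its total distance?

Route A: 6 + 32 + 34 + 30 + 29 + 13 = 144
Route B: 38 + 25 + 27 + 24 + 16 + 6 = 136

136 min — Route B is the shortest.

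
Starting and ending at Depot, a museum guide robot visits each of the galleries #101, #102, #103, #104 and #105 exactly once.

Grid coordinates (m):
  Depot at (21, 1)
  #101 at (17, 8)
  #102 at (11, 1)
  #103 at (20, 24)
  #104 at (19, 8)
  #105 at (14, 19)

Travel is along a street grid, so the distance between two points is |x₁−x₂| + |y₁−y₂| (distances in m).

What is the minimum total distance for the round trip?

There are 60 distinct closed tours to check (reversals are equivalent).
Depot→#101→#102→#103→#104→#105→Depot: 11+13+32+17+16+25 = 114
Depot→#101→#102→#103→#105→#104→Depot: 11+13+32+11+16+9 = 92
Depot→#101→#102→#104→#103→#105→Depot: 11+13+15+17+11+25 = 92
Depot→#101→#102→#104→#105→#103→Depot: 11+13+15+16+11+24 = 90
Depot→#101→#102→#105→#103→#104→Depot: 11+13+21+11+17+9 = 82
Depot→#101→#102→#105→#104→#103→Depot: 11+13+21+16+17+24 = 102
Depot→#101→#103→#102→#104→#105→Depot: 11+19+32+15+16+25 = 118
Depot→#101→#103→#102→#105→#104→Depot: 11+19+32+21+16+9 = 108
Depot→#101→#103→#104→#102→#105→Depot: 11+19+17+15+21+25 = 108
Depot→#101→#103→#104→#105→#102→Depot: 11+19+17+16+21+10 = 94
Depot→#101→#103→#105→#102→#104→Depot: 11+19+11+21+15+9 = 86
Depot→#101→#103→#105→#104→#102→Depot: 11+19+11+16+15+10 = 82
Depot→#101→#104→#102→#103→#105→Depot: 11+2+15+32+11+25 = 96
Depot→#101→#104→#102→#105→#103→Depot: 11+2+15+21+11+24 = 84
… (46 more)
Depot→#101→#104→#103→#105→#102→Depot: 11+2+17+11+21+10 = 72  ← best
The minimum is 72.
One optimal route: Depot → #101 → #104 → #103 → #105 → #102 → Depot (or its reverse).

Minimum total distance: 72 m.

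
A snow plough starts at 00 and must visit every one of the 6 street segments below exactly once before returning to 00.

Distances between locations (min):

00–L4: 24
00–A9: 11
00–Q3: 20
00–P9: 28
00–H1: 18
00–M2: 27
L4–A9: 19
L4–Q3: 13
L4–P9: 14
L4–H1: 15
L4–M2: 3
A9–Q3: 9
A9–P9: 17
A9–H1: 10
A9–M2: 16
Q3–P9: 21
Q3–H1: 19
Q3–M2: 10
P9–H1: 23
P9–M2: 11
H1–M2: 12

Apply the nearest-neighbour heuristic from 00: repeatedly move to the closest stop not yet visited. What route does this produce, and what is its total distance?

Nearest-neighbour total = 88 min; route 00 → A9 → Q3 → M2 → L4 → P9 → H1 → 00.

00 → [A9:11 / H1:18 / Q3:20 / L4:24 / M2:27 / P9:28] → A9 (11)
A9 → [Q3:9 / H1:10 / M2:16 / P9:17 / L4:19] → Q3 (9)
Q3 → [M2:10 / L4:13 / H1:19 / P9:21] → M2 (10)
M2 → [L4:3 / P9:11 / H1:12] → L4 (3)
L4 → [P9:14 / H1:15] → P9 (14)
P9 → [H1:23] → H1 (23)
Return H1→00: 18.
Total = 11 + 9 + 10 + 3 + 14 + 23 + 18 = 88.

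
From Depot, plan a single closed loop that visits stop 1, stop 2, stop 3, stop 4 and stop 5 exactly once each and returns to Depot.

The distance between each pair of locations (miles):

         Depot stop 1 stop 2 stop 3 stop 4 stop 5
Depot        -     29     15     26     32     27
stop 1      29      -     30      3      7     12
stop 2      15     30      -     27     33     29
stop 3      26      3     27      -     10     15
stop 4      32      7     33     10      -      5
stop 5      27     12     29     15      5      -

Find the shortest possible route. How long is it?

There are 60 distinct closed tours to check (reversals are equivalent).
Depot - stop 1 - stop 2 - stop 3 - stop 4 - stop 5 - Depot: 29+30+27+10+5+27 = 128
Depot - stop 1 - stop 2 - stop 3 - stop 5 - stop 4 - Depot: 29+30+27+15+5+32 = 138
Depot - stop 1 - stop 2 - stop 4 - stop 3 - stop 5 - Depot: 29+30+33+10+15+27 = 144
Depot - stop 1 - stop 2 - stop 4 - stop 5 - stop 3 - Depot: 29+30+33+5+15+26 = 138
Depot - stop 1 - stop 2 - stop 5 - stop 3 - stop 4 - Depot: 29+30+29+15+10+32 = 145
Depot - stop 1 - stop 2 - stop 5 - stop 4 - stop 3 - Depot: 29+30+29+5+10+26 = 129
Depot - stop 1 - stop 3 - stop 2 - stop 4 - stop 5 - Depot: 29+3+27+33+5+27 = 124
Depot - stop 1 - stop 3 - stop 2 - stop 5 - stop 4 - Depot: 29+3+27+29+5+32 = 125
Depot - stop 1 - stop 3 - stop 4 - stop 2 - stop 5 - Depot: 29+3+10+33+29+27 = 131
Depot - stop 1 - stop 3 - stop 4 - stop 5 - stop 2 - Depot: 29+3+10+5+29+15 = 91
Depot - stop 1 - stop 3 - stop 5 - stop 2 - stop 4 - Depot: 29+3+15+29+33+32 = 141
Depot - stop 1 - stop 3 - stop 5 - stop 4 - stop 2 - Depot: 29+3+15+5+33+15 = 100
Depot - stop 1 - stop 4 - stop 2 - stop 3 - stop 5 - Depot: 29+7+33+27+15+27 = 138
Depot - stop 1 - stop 4 - stop 2 - stop 5 - stop 3 - Depot: 29+7+33+29+15+26 = 139
… (46 more)
Depot - stop 2 - stop 3 - stop 1 - stop 4 - stop 5 - Depot: 15+27+3+7+5+27 = 84  ← best
The minimum is 84.
One optimal route: Depot → stop 2 → stop 3 → stop 1 → stop 4 → stop 5 → Depot (or its reverse).

84 miles — the shortest possible round trip.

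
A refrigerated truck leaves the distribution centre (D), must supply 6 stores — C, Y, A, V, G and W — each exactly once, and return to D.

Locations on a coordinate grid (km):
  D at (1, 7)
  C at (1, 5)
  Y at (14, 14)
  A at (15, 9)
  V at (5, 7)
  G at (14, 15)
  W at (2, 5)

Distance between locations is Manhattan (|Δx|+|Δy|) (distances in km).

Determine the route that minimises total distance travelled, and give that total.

Minimum total distance: 48 km.

With 6 stops there are 6!/2 = 360 distinct round trips (a route and its reverse cost the same).
D → C → Y → A → V → G → W → D: 2+22+6+12+17+22+3 = 84
D → C → Y → A → V → W → G → D: 2+22+6+12+5+22+21 = 90
D → C → Y → A → G → V → W → D: 2+22+6+7+17+5+3 = 62
D → C → Y → A → G → W → V → D: 2+22+6+7+22+5+4 = 68
D → C → Y → A → W → V → G → D: 2+22+6+17+5+17+21 = 90
D → C → Y → A → W → G → V → D: 2+22+6+17+22+17+4 = 90
D → C → Y → V → A → G → W → D: 2+22+16+12+7+22+3 = 84
D → C → Y → V → A → W → G → D: 2+22+16+12+17+22+21 = 112
… (352 more)
D → C → W → Y → G → A → V → D: 2+1+21+1+7+12+4 = 48  ← best
The minimum is 48.
One optimal route: D → C → W → Y → G → A → V → D (or its reverse).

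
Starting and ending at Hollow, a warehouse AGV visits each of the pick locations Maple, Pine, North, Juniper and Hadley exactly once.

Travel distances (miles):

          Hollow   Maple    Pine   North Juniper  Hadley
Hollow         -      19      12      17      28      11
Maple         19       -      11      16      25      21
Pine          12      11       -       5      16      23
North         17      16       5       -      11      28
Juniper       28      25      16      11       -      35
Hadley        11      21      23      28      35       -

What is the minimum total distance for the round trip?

Minimum total distance: 85 miles.

There are 60 distinct closed tours to check (reversals are equivalent).
Hollow - Maple - Pine - North - Juniper - Hadley - Hollow: 19+11+5+11+35+11 = 92
Hollow - Maple - Pine - North - Hadley - Juniper - Hollow: 19+11+5+28+35+28 = 126
Hollow - Maple - Pine - Juniper - North - Hadley - Hollow: 19+11+16+11+28+11 = 96
Hollow - Maple - Pine - Juniper - Hadley - North - Hollow: 19+11+16+35+28+17 = 126
Hollow - Maple - Pine - Hadley - North - Juniper - Hollow: 19+11+23+28+11+28 = 120
Hollow - Maple - Pine - Hadley - Juniper - North - Hollow: 19+11+23+35+11+17 = 116
Hollow - Maple - North - Pine - Juniper - Hadley - Hollow: 19+16+5+16+35+11 = 102
Hollow - Maple - North - Pine - Hadley - Juniper - Hollow: 19+16+5+23+35+28 = 126
Hollow - Maple - North - Juniper - Pine - Hadley - Hollow: 19+16+11+16+23+11 = 96
Hollow - Maple - North - Juniper - Hadley - Pine - Hollow: 19+16+11+35+23+12 = 116
Hollow - Maple - North - Hadley - Pine - Juniper - Hollow: 19+16+28+23+16+28 = 130
Hollow - Maple - North - Hadley - Juniper - Pine - Hollow: 19+16+28+35+16+12 = 126
Hollow - Maple - Juniper - Pine - North - Hadley - Hollow: 19+25+16+5+28+11 = 104
Hollow - Maple - Juniper - Pine - Hadley - North - Hollow: 19+25+16+23+28+17 = 128
… (46 more)
Hollow - Pine - North - Juniper - Maple - Hadley - Hollow: 12+5+11+25+21+11 = 85  ← best
The minimum is 85.
One optimal route: Hollow → Pine → North → Juniper → Maple → Hadley → Hollow (or its reverse).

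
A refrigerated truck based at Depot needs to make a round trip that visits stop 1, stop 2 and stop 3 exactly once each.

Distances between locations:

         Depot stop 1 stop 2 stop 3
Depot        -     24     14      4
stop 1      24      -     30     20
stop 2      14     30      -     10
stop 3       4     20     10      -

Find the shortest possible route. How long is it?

Minimum total distance: 68.

Depot - stop 1 - stop 2 - stop 3 - Depot: 24+30+10+4 = 68
Depot - stop 1 - stop 3 - stop 2 - Depot: 24+20+10+14 = 68
Depot - stop 2 - stop 1 - stop 3 - Depot: 14+30+20+4 = 68
The minimum is 68.
One optimal route: Depot → stop 1 → stop 2 → stop 3 → Depot (or its reverse).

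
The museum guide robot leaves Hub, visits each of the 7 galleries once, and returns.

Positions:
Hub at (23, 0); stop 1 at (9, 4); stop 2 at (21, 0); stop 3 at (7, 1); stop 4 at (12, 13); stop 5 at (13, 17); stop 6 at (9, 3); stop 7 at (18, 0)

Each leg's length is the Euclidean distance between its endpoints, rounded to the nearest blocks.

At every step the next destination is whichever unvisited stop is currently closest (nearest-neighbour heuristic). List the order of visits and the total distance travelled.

Hub → [stop 2:2 / stop 7:5 / stop 6:14 / stop 1:15 / stop 3:16 / stop 4:17 / stop 5:20] → stop 2 (2)
stop 2 → [stop 7:3 / stop 6:12 / stop 1:13 / stop 3:14 / stop 4:16 / stop 5:19] → stop 7 (3)
stop 7 → [stop 6:9 / stop 1:10 / stop 3:11 / stop 4:14 / stop 5:18] → stop 6 (9)
stop 6 → [stop 1:1 / stop 3:3 / stop 4:10 / stop 5:15] → stop 1 (1)
stop 1 → [stop 3:4 / stop 4:9 / stop 5:14] → stop 3 (4)
stop 3 → [stop 4:13 / stop 5:17] → stop 4 (13)
stop 4 → [stop 5:4] → stop 5 (4)
Return stop 5→Hub: 20.
Total = 2 + 3 + 9 + 1 + 4 + 13 + 4 + 20 = 56.

Nearest-neighbour total = 56 blocks; route Hub → stop 2 → stop 7 → stop 6 → stop 1 → stop 3 → stop 4 → stop 5 → Hub.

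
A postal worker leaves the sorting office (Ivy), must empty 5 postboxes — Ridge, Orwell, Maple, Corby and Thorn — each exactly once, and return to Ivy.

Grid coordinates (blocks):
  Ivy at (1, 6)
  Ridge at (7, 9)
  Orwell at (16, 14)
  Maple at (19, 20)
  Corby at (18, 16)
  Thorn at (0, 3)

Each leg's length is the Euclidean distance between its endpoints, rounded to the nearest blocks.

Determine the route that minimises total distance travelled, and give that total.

Minimum total distance: 52 blocks.

Ivy → Ridge → Orwell → Maple → Corby → Thorn → Ivy: 7+10+7+4+22+3 = 53
Ivy → Ridge → Orwell → Maple → Thorn → Corby → Ivy: 7+10+7+25+22+20 = 91
Ivy → Ridge → Orwell → Corby → Maple → Thorn → Ivy: 7+10+3+4+25+3 = 52
Ivy → Ridge → Orwell → Corby → Thorn → Maple → Ivy: 7+10+3+22+25+23 = 90
Ivy → Ridge → Orwell → Thorn → Maple → Corby → Ivy: 7+10+19+25+4+20 = 85
Ivy → Ridge → Orwell → Thorn → Corby → Maple → Ivy: 7+10+19+22+4+23 = 85
Ivy → Ridge → Maple → Orwell → Corby → Thorn → Ivy: 7+16+7+3+22+3 = 58
Ivy → Ridge → Maple → Orwell → Thorn → Corby → Ivy: 7+16+7+19+22+20 = 91
Ivy → Ridge → Maple → Corby → Orwell → Thorn → Ivy: 7+16+4+3+19+3 = 52
Ivy → Ridge → Maple → Corby → Thorn → Orwell → Ivy: 7+16+4+22+19+17 = 85
Ivy → Ridge → Maple → Thorn → Orwell → Corby → Ivy: 7+16+25+19+3+20 = 90
Ivy → Ridge → Maple → Thorn → Corby → Orwell → Ivy: 7+16+25+22+3+17 = 90
Ivy → Ridge → Corby → Orwell → Maple → Thorn → Ivy: 7+13+3+7+25+3 = 58
Ivy → Ridge → Corby → Orwell → Thorn → Maple → Ivy: 7+13+3+19+25+23 = 90
… (46 more)
The minimum is 52.
One optimal route: Ivy → Ridge → Orwell → Corby → Maple → Thorn → Ivy (or its reverse).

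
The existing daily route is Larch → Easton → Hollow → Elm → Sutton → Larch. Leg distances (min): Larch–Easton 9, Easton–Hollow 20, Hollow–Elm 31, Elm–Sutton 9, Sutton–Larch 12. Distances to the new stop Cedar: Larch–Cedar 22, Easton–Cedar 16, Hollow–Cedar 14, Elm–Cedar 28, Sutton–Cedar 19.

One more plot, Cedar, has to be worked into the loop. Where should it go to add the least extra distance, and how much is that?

+10 min — insert Cedar between Easton and Hollow.

Insertion cost between consecutive stops i–j is d(i,Cedar) + d(Cedar,j) − d(i,j):
  between Larch and Easton: 22 + 16 − 9 = 29
  between Easton and Hollow: 16 + 14 − 20 = 10
  between Hollow and Elm: 14 + 28 − 31 = 11
  between Elm and Sutton: 28 + 19 − 9 = 38
  between Sutton and Larch: 19 + 22 − 12 = 29
Cheapest insertion is between Easton and Hollow, adding 10.
New total = 81 + 10 = 91.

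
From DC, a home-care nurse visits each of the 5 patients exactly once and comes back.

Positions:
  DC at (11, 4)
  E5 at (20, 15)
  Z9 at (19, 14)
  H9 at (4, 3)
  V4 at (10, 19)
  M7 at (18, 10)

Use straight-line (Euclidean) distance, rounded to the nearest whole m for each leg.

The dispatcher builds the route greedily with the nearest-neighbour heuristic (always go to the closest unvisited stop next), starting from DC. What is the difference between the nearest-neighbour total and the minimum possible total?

DC: H9=7, M7=9, Z9=13, E5=14, V4=15 ⇒ H9
H9: M7=16, V4=17, Z9=19, E5=20 ⇒ M7
M7: Z9=4, E5=5, V4=12 ⇒ Z9
Z9: E5=1, V4=10 ⇒ E5
E5: V4=11 ⇒ V4
NN route DC → H9 → M7 → Z9 → E5 → V4 → DC costs 54.
Optimal: DC → H9 → V4 → E5 → Z9 → M7 → DC costs 49 (by enumerating all 60 distinct tours).
Excess = 54 − 49 = 5.

5 m longer than the optimal tour.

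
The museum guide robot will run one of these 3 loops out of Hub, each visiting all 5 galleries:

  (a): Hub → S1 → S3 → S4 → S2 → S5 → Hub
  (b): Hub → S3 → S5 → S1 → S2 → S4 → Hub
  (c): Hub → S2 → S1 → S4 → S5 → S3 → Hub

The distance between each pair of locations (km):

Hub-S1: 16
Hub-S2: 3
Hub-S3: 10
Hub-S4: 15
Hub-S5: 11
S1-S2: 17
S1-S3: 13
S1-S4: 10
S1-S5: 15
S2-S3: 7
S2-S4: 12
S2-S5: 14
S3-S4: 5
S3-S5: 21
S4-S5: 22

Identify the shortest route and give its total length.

Shortest is (a), total 71 km.

(a): 16 + 13 + 5 + 12 + 14 + 11 = 71
(b): 10 + 21 + 15 + 17 + 12 + 15 = 90
(c): 3 + 17 + 10 + 22 + 21 + 10 = 83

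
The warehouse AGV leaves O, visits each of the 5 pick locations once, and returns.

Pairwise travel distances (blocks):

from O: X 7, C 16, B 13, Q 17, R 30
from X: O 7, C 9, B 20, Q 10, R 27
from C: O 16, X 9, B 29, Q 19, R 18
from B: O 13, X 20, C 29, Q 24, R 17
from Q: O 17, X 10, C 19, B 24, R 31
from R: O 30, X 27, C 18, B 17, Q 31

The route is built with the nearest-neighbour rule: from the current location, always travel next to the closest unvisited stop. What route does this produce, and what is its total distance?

Total distance 92 blocks via the nearest-neighbour route O → X → C → R → B → Q → O.

O → [X:7 / B:13 / C:16 / Q:17 / R:30] → X (7)
X → [C:9 / Q:10 / B:20 / R:27] → C (9)
C → [R:18 / Q:19 / B:29] → R (18)
R → [B:17 / Q:31] → B (17)
B → [Q:24] → Q (24)
Return Q→O: 17.
Total = 7 + 9 + 18 + 17 + 24 + 17 = 92.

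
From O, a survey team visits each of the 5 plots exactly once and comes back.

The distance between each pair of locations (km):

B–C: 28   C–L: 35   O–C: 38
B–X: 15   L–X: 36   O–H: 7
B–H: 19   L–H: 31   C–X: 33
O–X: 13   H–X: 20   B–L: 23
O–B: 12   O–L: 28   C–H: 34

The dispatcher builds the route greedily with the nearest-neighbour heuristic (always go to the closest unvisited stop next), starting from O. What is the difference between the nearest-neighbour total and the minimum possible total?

Excess over optimum: 10 km.

From O: H=7, B=12, X=13, L=28, C=38 → choose H (7).
From H: B=19, X=20, L=31, C=34 → choose B (19).
From B: X=15, L=23, C=28 → choose X (15).
From X: C=33, L=36 → choose C (33).
From C: L=35 → choose L (35).
NN route O → H → B → X → C → L → O costs 137.
Optimal: O → H → C → L → B → X → O costs 127 (by enumerating all 60 distinct tours).
Excess = 137 − 127 = 10.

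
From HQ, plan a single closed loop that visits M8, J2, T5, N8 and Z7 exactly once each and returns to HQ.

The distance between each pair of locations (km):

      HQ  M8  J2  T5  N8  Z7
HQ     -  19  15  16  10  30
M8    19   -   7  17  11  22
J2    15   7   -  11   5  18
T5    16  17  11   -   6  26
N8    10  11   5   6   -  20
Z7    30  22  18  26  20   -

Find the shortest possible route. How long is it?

With 5 stops there are 5!/2 = 60 distinct round trips (a route and its reverse cost the same).
HQ → M8 → J2 → T5 → N8 → Z7 → HQ: 19+7+11+6+20+30 = 93
HQ → M8 → J2 → T5 → Z7 → N8 → HQ: 19+7+11+26+20+10 = 93
HQ → M8 → J2 → N8 → T5 → Z7 → HQ: 19+7+5+6+26+30 = 93
HQ → M8 → J2 → N8 → Z7 → T5 → HQ: 19+7+5+20+26+16 = 93
HQ → M8 → J2 → Z7 → T5 → N8 → HQ: 19+7+18+26+6+10 = 86
HQ → M8 → J2 → Z7 → N8 → T5 → HQ: 19+7+18+20+6+16 = 86
HQ → M8 → T5 → J2 → N8 → Z7 → HQ: 19+17+11+5+20+30 = 102
HQ → M8 → T5 → J2 → Z7 → N8 → HQ: 19+17+11+18+20+10 = 95
HQ → M8 → T5 → N8 → J2 → Z7 → HQ: 19+17+6+5+18+30 = 95
HQ → M8 → T5 → N8 → Z7 → J2 → HQ: 19+17+6+20+18+15 = 95
HQ → M8 → T5 → Z7 → J2 → N8 → HQ: 19+17+26+18+5+10 = 95
HQ → M8 → T5 → Z7 → N8 → J2 → HQ: 19+17+26+20+5+15 = 102
HQ → M8 → N8 → J2 → T5 → Z7 → HQ: 19+11+5+11+26+30 = 102
HQ → M8 → N8 → J2 → Z7 → T5 → HQ: 19+11+5+18+26+16 = 95
… (46 more)
The minimum is 86.
One optimal route: HQ → M8 → J2 → Z7 → T5 → N8 → HQ (or its reverse).

86 km — the shortest possible round trip.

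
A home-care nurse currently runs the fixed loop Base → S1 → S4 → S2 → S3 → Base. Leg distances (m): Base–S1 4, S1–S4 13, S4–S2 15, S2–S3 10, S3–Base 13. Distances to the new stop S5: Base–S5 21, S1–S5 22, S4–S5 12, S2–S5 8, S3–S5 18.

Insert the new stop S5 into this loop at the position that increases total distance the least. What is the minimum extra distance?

Insertion cost between consecutive stops i–j is d(i,S5) + d(S5,j) − d(i,j):
  between Base and S1: 21 + 22 − 4 = 39
  between S1 and S4: 22 + 12 − 13 = 21
  between S4 and S2: 12 + 8 − 15 = 5
  between S2 and S3: 8 + 18 − 10 = 16
  between S3 and Base: 18 + 21 − 13 = 26
Cheapest insertion is between S4 and S2, adding 5.
New total = 55 + 5 = 60.

Minimum extra distance: 5 m, inserting S5 between S4 and S2.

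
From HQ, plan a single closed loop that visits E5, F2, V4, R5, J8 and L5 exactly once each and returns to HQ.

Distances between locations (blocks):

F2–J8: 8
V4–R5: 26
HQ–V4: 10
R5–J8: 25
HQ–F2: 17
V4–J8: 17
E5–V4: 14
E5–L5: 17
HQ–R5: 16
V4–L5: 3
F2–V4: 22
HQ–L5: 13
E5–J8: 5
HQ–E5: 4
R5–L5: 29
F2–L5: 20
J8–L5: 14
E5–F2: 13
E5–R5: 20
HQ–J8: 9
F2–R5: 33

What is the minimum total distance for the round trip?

Shortest round trip = 82 blocks.

With 6 stops there are 6!/2 = 360 distinct round trips (a route and its reverse cost the same).
HQ-E5-F2-V4-R5-J8-L5-HQ: 4+13+22+26+25+14+13 = 117
HQ-E5-F2-V4-R5-L5-J8-HQ: 4+13+22+26+29+14+9 = 117
HQ-E5-F2-V4-J8-R5-L5-HQ: 4+13+22+17+25+29+13 = 123
HQ-E5-F2-V4-J8-L5-R5-HQ: 4+13+22+17+14+29+16 = 115
HQ-E5-F2-V4-L5-R5-J8-HQ: 4+13+22+3+29+25+9 = 105
HQ-E5-F2-V4-L5-J8-R5-HQ: 4+13+22+3+14+25+16 = 97
HQ-E5-F2-R5-V4-J8-L5-HQ: 4+13+33+26+17+14+13 = 120
HQ-E5-F2-R5-V4-L5-J8-HQ: 4+13+33+26+3+14+9 = 102
… (352 more)
HQ-E5-J8-F2-L5-V4-R5-HQ: 4+5+8+20+3+26+16 = 82  ← best
The minimum is 82.
One optimal route: HQ → E5 → J8 → F2 → L5 → V4 → R5 → HQ (or its reverse).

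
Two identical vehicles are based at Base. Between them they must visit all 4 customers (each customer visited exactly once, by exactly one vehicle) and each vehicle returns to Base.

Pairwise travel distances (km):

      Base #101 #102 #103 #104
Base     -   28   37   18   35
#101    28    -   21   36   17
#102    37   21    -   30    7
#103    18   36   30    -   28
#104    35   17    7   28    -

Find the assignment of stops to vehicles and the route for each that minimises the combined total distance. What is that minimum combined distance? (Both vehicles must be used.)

125 km — the smallest possible combined total.

Check every non-empty split of the stops between the two vehicles; for each half take its own optimal tour:
  {#101} + {#102, #103, #104}: 56 + 90 = 146
  {#102} + {#101, #103, #104}: 74 + 91 = 165
  {#101, #102} + {#103, #104}: 86 + 81 = 167
  {#103} + {#101, #102, #104}: 36 + 89 = 125
  {#101, #103} + {#102, #104}: 82 + 79 = 161
  {#102, #103} + {#101, #104}: 85 + 80 = 165
  … (7 splits in total)
Best: vehicle 1 Base → #103 → Base = 36; vehicle 2 Base → #101 → #104 → #102 → Base = 89; combined 125.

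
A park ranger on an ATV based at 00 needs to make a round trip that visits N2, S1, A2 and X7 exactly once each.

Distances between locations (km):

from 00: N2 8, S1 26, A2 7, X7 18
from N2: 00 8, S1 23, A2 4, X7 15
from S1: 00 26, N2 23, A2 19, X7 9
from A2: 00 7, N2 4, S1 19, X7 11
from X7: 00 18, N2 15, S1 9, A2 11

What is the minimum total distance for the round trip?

Shortest round trip = 58 km.

With 4 stops there are 4!/2 = 12 distinct round trips (a route and its reverse cost the same).
00 → N2 → S1 → A2 → X7 → 00: 8+23+19+11+18 = 79
00 → N2 → S1 → X7 → A2 → 00: 8+23+9+11+7 = 58
00 → N2 → A2 → S1 → X7 → 00: 8+4+19+9+18 = 58
00 → N2 → A2 → X7 → S1 → 00: 8+4+11+9+26 = 58
00 → N2 → X7 → S1 → A2 → 00: 8+15+9+19+7 = 58
00 → N2 → X7 → A2 → S1 → 00: 8+15+11+19+26 = 79
00 → S1 → N2 → A2 → X7 → 00: 26+23+4+11+18 = 82
00 → S1 → N2 → X7 → A2 → 00: 26+23+15+11+7 = 82
00 → S1 → A2 → N2 → X7 → 00: 26+19+4+15+18 = 82
00 → S1 → X7 → N2 → A2 → 00: 26+9+15+4+7 = 61
00 → A2 → N2 → S1 → X7 → 00: 7+4+23+9+18 = 61
00 → A2 → S1 → N2 → X7 → 00: 7+19+23+15+18 = 82
The minimum is 58.
One optimal route: 00 → N2 → S1 → X7 → A2 → 00 (or its reverse).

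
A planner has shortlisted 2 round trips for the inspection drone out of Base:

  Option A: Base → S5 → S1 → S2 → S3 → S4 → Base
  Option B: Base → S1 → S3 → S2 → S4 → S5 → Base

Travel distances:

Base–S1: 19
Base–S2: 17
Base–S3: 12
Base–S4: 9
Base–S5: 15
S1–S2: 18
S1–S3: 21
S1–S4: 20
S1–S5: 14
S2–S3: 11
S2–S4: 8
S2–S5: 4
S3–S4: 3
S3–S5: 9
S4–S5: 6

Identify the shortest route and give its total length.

Option A: 15 + 14 + 18 + 11 + 3 + 9 = 70
Option B: 19 + 21 + 11 + 8 + 6 + 15 = 80

Shortest is Option A, total 70.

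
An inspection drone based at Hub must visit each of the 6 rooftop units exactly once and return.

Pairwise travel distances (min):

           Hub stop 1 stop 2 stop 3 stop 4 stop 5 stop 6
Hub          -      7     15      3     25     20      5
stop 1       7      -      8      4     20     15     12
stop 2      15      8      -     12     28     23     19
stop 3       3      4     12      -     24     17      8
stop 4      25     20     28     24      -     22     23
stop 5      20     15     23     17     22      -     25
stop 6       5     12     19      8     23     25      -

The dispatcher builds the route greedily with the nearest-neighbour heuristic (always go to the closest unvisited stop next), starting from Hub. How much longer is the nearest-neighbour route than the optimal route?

The nearest-neighbour route is 11 min longer than optimal.

Hub: stop 3=3, stop 6=5, stop 1=7, stop 2=15, stop 5=20, stop 4=25 ⇒ stop 3
stop 3: stop 1=4, stop 6=8, stop 2=12, stop 5=17, stop 4=24 ⇒ stop 1
stop 1: stop 2=8, stop 6=12, stop 5=15, stop 4=20 ⇒ stop 2
stop 2: stop 6=19, stop 5=23, stop 4=28 ⇒ stop 6
stop 6: stop 4=23, stop 5=25 ⇒ stop 4
stop 4: stop 5=22 ⇒ stop 5
NN route Hub → stop 3 → stop 1 → stop 2 → stop 6 → stop 4 → stop 5 → Hub costs 99.
Optimal: Hub → stop 3 → stop 1 → stop 2 → stop 5 → stop 4 → stop 6 → Hub costs 88 (by enumerating all 360 distinct tours).
Excess = 99 − 88 = 11.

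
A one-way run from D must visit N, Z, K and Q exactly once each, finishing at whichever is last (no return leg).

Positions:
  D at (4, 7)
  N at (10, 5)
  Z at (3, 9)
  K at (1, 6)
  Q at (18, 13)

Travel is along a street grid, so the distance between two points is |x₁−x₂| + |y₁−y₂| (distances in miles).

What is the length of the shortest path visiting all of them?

Minimum one-way distance = 34 miles.

There are 4! = 24 possible orderings.
D → N → Z → K → Q: 8+11+5+24 = 48
D → N → Z → Q → K: 8+11+19+24 = 62
D → N → K → Z → Q: 8+10+5+19 = 42
D → N → K → Q → Z: 8+10+24+19 = 61
D → N → Q → Z → K: 8+16+19+5 = 48
D → N → Q → K → Z: 8+16+24+5 = 53
D → Z → N → K → Q: 3+11+10+24 = 48
D → Z → N → Q → K: 3+11+16+24 = 54
D → Z → K → N → Q: 3+5+10+16 = 34
D → Z → K → Q → N: 3+5+24+16 = 48
D → Z → Q → N → K: 3+19+16+10 = 48
D → Z → Q → K → N: 3+19+24+10 = 56
D → K → N → Z → Q: 4+10+11+19 = 44
D → K → N → Q → Z: 4+10+16+19 = 49
… (10 more)
The minimum is 34.
One shortest path: D → Z → K → N → Q.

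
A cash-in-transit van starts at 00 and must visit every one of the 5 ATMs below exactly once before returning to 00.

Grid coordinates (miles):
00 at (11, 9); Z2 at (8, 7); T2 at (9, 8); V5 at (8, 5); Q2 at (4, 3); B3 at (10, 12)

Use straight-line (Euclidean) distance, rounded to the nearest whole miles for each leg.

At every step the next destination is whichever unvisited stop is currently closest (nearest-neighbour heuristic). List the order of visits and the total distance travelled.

Nearest-neighbour total = 23 miles; route 00 → T2 → Z2 → V5 → Q2 → B3 → 00.

At 00 the remaining stops are T2 2, B3 3, Z2 4, V5 5, Q2 9; go to T2.
At T2 the remaining stops are Z2 1, V5 3, B3 4, Q2 7; go to Z2.
At Z2 the remaining stops are V5 2, B3 5, Q2 6; go to V5.
At V5 the remaining stops are Q2 4, B3 7; go to Q2.
At Q2 the remaining stops are B3 11; go to B3.
Return B3→00: 3.
Total = 2 + 1 + 2 + 4 + 11 + 3 = 23.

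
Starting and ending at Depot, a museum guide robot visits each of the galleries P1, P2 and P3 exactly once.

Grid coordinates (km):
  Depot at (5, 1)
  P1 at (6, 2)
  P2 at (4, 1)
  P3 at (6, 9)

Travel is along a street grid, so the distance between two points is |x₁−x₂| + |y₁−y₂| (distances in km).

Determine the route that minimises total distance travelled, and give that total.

Shortest round trip = 20 km.

With 3 stops there are 3!/2 = 3 distinct round trips (a route and its reverse cost the same).
Depot → P1 → P2 → P3 → Depot: 2+3+10+9 = 24
Depot → P1 → P3 → P2 → Depot: 2+7+10+1 = 20
Depot → P2 → P1 → P3 → Depot: 1+3+7+9 = 20
The minimum is 20.
One optimal route: Depot → P1 → P3 → P2 → Depot (or its reverse).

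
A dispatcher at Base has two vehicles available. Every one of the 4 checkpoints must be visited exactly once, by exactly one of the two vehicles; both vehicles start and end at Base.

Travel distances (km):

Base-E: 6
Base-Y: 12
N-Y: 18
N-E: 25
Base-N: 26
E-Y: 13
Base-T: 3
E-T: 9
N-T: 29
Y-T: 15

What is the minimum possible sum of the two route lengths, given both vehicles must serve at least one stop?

Check every non-empty split of the stops between the two vehicles; for each half take its own optimal tour:
  {N} + {E, Y, T}: 52 + 37 = 89
  {E} + {N, Y, T}: 12 + 62 = 74
  {N, E} + {Y, T}: 57 + 30 = 87
  {Y} + {N, E, T}: 24 + 63 = 87
  {N, Y} + {E, T}: 56 + 18 = 74
  {E, Y} + {N, T}: 31 + 58 = 89
  … (7 splits in total)
  {N, E, Y} + {T}: 61 + 6 = 67  ← best
Best: vehicle 1 Base → E → N → Y → Base = 61; vehicle 2 Base → T → Base = 6; combined 67.

67 km — the smallest possible combined total.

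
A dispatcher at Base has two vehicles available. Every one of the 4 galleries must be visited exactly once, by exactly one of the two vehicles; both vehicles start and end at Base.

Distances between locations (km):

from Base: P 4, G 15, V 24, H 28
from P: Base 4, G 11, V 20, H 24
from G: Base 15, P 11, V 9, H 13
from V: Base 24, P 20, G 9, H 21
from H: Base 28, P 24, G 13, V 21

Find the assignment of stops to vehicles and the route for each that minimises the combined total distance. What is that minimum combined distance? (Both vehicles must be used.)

Minimum combined distance: 81 km.

Try each way of splitting the stops between the two vehicles (each non-empty) and, for each split, find the best tour for each vehicle:
  {P} + {G, V, H}: 8 + 73 = 81
  {G} + {P, V, H}: 30 + 73 = 103
  {P, G} + {V, H}: 30 + 73 = 103
  {V} + {P, G, H}: 48 + 56 = 104
  {P, V} + {G, H}: 48 + 56 = 104
  {G, V} + {P, H}: 48 + 56 = 104
  … (7 splits in total)
Best: vehicle 1 Base → P → Base = 8; vehicle 2 Base → G → V → H → Base = 73; combined 81.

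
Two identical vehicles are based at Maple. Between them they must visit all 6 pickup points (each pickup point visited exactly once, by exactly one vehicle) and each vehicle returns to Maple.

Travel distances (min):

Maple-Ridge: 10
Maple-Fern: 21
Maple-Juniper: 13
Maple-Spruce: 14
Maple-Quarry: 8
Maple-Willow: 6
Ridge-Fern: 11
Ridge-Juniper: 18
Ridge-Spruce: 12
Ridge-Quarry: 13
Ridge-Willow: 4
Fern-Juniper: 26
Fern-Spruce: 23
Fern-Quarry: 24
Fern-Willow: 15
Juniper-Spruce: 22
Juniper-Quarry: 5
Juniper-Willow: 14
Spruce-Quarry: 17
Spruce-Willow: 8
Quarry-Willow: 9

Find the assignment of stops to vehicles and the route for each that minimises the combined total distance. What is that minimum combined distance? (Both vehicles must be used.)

There are 2^5 − 1 = 31 ways to divide the 6 stops into two non-empty groups. For each, the best each vehicle can do is its own shortest tour through its group:
  {Ridge} + {Fern, Juniper, Spruce, Quarry, Willow}: 20 + 76 = 96
  {Fern} + {Ridge, Juniper, Spruce, Quarry, Willow}: 42 + 57 = 99
  {Ridge, Fern} + {Juniper, Spruce, Quarry, Willow}: 42 + 49 = 91
  {Juniper} + {Ridge, Fern, Spruce, Quarry, Willow}: 26 + 69 = 95
  {Ridge, Juniper} + {Fern, Spruce, Quarry, Willow}: 41 + 69 = 110
  {Fern, Juniper} + {Ridge, Spruce, Quarry, Willow}: 60 + 47 = 107
  … (31 splits in total)
  {Juniper, Quarry} + {Ridge, Fern, Spruce, Willow}: 26 + 58 = 84  ← best
Best: vehicle 1 Maple → Juniper → Quarry → Maple = 26; vehicle 2 Maple → Ridge → Fern → Spruce → Willow → Maple = 58; combined 84.

Minimum combined distance: 84 min.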